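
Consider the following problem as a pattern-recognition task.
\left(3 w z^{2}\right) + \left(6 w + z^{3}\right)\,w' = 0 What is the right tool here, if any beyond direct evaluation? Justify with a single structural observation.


Verdict: the exact-equation method — the mixed-partials test passes for 3 w z^{2} and 6 w + z^{3}, so a potential function exists as presented.


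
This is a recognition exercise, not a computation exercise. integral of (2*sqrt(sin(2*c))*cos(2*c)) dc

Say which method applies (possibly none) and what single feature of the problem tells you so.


Diagnosis: u-substitution — viewed as a product, the integrand is a composition evaluated at sin(2*c) times (a constant multiple of) that inner expression's derivative, so u = sin(2*c) makes it elementary.


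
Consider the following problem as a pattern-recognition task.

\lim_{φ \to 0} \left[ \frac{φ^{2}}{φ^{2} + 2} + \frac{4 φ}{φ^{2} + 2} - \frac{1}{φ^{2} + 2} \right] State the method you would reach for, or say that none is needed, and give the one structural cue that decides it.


Verdict: no special technique — the expression is continuous at the evaluation point — substitute directly; no indeterminate form appears.


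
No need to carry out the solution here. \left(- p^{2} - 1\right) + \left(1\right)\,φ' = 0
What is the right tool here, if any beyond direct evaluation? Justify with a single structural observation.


Method: no special technique — the slope is a pure function of p; integrate both sides and be done.


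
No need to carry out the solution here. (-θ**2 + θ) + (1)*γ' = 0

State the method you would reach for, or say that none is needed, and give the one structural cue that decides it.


Verdict: no special technique — solved for the derivative, no γ appears — this is antidifferentiation in θ wearing ODE clothing.


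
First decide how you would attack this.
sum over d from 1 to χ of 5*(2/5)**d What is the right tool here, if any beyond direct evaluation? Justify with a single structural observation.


Best approach: the geometric series formula — each summand is the previous one scaled by 2/5; that constant multiplier is itself the geometric structure.


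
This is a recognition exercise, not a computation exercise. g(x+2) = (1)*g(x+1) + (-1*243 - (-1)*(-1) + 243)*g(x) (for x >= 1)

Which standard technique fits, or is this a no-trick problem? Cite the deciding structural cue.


Method: the characteristic-root method — no index-dependence in the weights and nothing inhomogeneous: classic characteristic-equation setup.


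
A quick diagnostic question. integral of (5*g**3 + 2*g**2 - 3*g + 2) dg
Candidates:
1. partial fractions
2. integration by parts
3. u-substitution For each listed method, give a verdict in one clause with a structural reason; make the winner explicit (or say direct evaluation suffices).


Diagnosis: no special technique — the integrand is a sum of constant multiples of powers of g — integrate term by term.
- partial fractions: there is no rational-function structure to decompose.
- integration by parts — parts would only shuffle a directly integrable integrand.
- u-substitution: no substitution does more than relabel what direct integration already handles.


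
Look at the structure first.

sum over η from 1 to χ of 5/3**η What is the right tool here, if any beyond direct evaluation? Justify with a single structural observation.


Best approach: the geometric series formula — consecutive terms stand in a fixed index-free ratio — the geometric sum formula closes it.


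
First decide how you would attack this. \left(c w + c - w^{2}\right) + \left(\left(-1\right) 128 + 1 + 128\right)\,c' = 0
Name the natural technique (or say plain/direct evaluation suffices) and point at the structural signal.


Verdict: a linear integrating factor — linear in the unknown with genuine forcing: multiply through by the exponential of the integrated coefficient and the left side closes into one derivative.


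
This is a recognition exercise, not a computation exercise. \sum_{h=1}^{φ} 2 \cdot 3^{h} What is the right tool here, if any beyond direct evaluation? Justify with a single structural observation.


Best approach: the geometric series formula — each summand is the previous one scaled by 3; that constant multiplier is itself the geometric structure.


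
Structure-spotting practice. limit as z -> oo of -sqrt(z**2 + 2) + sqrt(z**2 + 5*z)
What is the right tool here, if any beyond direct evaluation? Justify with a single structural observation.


Verdict: conjugate multiplication — this difference gives up after one conjugate multiplication — the radical structure cancels against its conjugate.


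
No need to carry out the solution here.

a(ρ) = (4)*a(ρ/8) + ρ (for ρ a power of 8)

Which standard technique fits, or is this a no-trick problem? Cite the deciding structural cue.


Best approach: the master substitution — the argument ρ/8 divides the index by 8; the standard ρ = 8^m substitution converts it to a constant-shift recurrence.


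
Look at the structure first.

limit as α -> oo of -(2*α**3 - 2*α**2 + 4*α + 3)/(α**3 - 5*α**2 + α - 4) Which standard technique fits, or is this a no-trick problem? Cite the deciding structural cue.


Method: dominant-term comparison — as α grows, only the highest-degree terms matter — compare leading terms and read the limit off. Differentiating the expression as a single quotient would eventually settle it as well; matching dominant growth settles it immediately.


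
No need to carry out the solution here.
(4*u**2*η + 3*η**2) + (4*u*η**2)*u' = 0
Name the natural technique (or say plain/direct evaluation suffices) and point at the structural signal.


Verdict: the exact-equation method — take the mixed partials of 4*u**2*η + 3*η**2 and 4*u*η**2: they are equal, which certifies an exact differential.


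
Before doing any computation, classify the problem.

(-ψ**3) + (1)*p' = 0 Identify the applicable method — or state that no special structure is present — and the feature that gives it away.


Verdict: no special technique — solved for the derivative, p never appears on the right — this is a direct integration in ψ, not a differential-equations problem at heart.


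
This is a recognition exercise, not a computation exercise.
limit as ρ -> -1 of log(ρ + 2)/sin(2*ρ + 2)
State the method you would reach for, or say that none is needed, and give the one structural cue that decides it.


Best approach: l'Hôpital's rule (0/0) — substituting -1 gives 0 over 0; differentiate top and bottom once and re-evaluate. Expanding numerator and denominator to first order gives the same value — the rule automates exactly that.


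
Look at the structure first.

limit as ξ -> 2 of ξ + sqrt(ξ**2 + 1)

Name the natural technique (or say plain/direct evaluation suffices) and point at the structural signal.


Technique: no special technique — the expression is continuous at 2 — substitute and evaluate; no indeterminate form appears.


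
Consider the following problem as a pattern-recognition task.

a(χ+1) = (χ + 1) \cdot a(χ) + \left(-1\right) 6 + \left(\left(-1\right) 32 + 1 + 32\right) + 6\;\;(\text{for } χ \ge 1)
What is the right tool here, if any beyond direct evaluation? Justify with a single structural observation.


Best approach: a summation factor — with the index-dependent coefficient χ + 1, dividing by the cumulative product turns the left side into a pure difference.


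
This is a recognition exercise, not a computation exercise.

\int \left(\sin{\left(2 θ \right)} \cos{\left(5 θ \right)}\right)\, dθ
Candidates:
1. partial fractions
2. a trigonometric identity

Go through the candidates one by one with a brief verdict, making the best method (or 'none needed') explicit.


Technique: a trigonometric identity — mixed-frequency products such as \sin{\left(2 θ \right)} \cos{\left(5 θ \right)} are designed for the product-to-sum formula.
- partial fractions — the expression is not a ratio of polynomials that decomposes further.
- a trigonometric identity: yes, a natural case for it.


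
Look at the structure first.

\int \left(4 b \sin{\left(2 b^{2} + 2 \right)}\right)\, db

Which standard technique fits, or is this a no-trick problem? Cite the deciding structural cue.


Technique: u-substitution — differentiating the inner expression 2 b^{2} + 2 produces the factor 4 b up to a constant multiple, so substituting u = 2 b^{2} + 2 reduces everything to a one-variable integral in u.


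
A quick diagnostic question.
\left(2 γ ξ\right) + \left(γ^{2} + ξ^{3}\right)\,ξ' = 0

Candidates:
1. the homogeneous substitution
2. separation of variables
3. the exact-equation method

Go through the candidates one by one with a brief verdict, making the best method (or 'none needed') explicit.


Method: the exact-equation method — check exactness first: here it holds (2 γ ξ, γ^{2} + ξ^{3} have matching cross partials), so no integrating factor is needed.
- the homogeneous substitution — the slope changes under joint rescaling, failing the degree-zero test.
- separation of variables — no division isolates the independent variable from the unknown.
- the exact-equation method: applicable, and directly so.


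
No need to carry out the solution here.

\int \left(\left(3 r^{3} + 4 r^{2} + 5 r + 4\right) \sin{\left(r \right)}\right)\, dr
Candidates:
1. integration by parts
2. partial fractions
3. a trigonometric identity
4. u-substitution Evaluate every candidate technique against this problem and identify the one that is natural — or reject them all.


Verdict: integration by parts — 3 r^{3} + 4 r^{2} + 5 r + 4 dies after finitely many derivatives while \sin{\left(r \right)} cycles under integration — the tabular/parts setup.
- integration by parts: a fit — the right tool for this form.
- partial fractions — the expression is not a ratio of polynomials that decomposes further.
- a trigonometric identity: no even trigonometric power and no product of distinct frequencies to rewrite.
- u-substitution — no subexpression of the integrand pairs with its own derivative as a factor — individual terms may offer their own substitutions, but any change of variable covering the whole integral would have to be constructed from outside the expression.


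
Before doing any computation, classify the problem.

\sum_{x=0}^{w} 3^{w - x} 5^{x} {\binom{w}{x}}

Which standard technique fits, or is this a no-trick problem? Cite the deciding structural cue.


Best approach: the binomial theorem — binomial coefficients against complementary powers of 5 and 3: recognize the binomial expansion and resum.


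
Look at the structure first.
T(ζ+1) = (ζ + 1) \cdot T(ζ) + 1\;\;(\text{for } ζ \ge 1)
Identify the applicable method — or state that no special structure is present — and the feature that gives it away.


Diagnosis: a summation factor — the coefficient ζ + 1 drifts with the index, so no fixed root exists; normalizing by the cumulative product telescopes it.


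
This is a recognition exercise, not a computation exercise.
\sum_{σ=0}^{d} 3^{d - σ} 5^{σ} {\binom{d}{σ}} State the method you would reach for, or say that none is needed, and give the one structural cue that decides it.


Method: the binomial theorem — terms weighting {\binom{d}{σ}} against matched powers of 5 and 3 reassemble into (5 + 3)^d by the binomial theorem.


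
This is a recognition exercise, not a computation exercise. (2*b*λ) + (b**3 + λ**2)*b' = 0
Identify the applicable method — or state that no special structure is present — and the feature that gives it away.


Verdict: the exact-equation method — equality of cross partials is the green light — assemble the potential function term by term.


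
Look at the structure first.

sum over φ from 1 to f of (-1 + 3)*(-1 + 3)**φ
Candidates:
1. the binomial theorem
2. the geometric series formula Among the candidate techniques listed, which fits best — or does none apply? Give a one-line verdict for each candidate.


Method: the geometric series formula — consecutive terms stand in a fixed index-free ratio — the geometric sum formula closes it.
- the binomial theorem — the summand does not match any term pattern of an expanded binomial power.
- the geometric series formula — applicable, and directly so.


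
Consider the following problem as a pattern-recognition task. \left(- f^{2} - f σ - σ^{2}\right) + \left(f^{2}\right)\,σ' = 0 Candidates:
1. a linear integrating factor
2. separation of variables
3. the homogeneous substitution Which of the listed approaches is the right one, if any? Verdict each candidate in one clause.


Method: the homogeneous substitution — the slope is degree-zero homogeneous: the ratio substitution v = σ/f collapses it.
- a linear integrating factor — the unknown enters nonlinearly (through a power, a denominator, or a transcendental function), which the linear integrating-factor recipe cannot absorb as-is — any repair would come from a preliminary substitution, not the factor.
- separation of variables: no algebra isolates the independent variable on one side and the unknown on the other.
- the homogeneous substitution — applicable, and directly so.


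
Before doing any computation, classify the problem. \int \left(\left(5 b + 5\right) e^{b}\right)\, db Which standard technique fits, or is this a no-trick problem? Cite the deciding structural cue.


Diagnosis: integration by parts — 5 b + 5 dies after finitely many derivatives while e^{b} cycles under integration — the tabular/parts setup.


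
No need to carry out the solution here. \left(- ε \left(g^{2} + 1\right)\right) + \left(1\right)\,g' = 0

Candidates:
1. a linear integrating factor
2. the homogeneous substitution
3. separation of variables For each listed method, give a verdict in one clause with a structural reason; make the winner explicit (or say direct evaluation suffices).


Diagnosis: separation of variables — the derivative equals a pure function of ε (namely ε) times a pure function of g (namely g^{2} + 1); divide and integrate each side.
- a linear integrating factor — a nonlinear term in the unknown puts this outside the integrating-factor template.
- the homogeneous substitution — the slope is not a function of the ratio of the variables alone.
- separation of variables — yes — fits the structure here.


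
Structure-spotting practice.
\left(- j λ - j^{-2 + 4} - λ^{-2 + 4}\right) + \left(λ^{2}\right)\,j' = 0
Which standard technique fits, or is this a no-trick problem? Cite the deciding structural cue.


Best approach: the homogeneous substitution — the slope is degree-zero homogeneous: the ratio substitution v = j/λ collapses it.


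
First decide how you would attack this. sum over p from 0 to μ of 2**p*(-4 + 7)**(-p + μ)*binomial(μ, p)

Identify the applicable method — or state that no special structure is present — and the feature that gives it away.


Best approach: the binomial theorem — terms weighting binomial(μ, p) against matched powers of 2 and (-4 + 7) reassemble into (2 + (-4 + 7))^μ by the binomial theorem.


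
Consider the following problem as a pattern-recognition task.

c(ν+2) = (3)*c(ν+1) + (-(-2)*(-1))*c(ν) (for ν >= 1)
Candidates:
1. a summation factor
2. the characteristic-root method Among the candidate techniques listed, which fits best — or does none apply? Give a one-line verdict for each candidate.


Best approach: the characteristic-root method — fixed numeric weights on consecutive terms and no forcing term added: the root method in its home territory.
- a summation factor: a summation factor telescopes one-step recursions; this one carries higher-order memory.
- the characteristic-root method: a fit — the right tool for this form.


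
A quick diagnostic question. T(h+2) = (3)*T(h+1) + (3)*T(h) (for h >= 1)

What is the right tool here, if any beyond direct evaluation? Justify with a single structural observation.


Diagnosis: the characteristic-root method — fixed numeric weights on consecutive terms and no forcing term added: the root method in its home territory.


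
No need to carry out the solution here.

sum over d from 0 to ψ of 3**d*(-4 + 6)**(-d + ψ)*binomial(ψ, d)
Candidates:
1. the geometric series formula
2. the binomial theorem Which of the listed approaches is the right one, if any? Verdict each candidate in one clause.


Verdict: the binomial theorem — binomial coefficients against complementary powers of 3 and (-4 + 6): recognize the binomial expansion and resum.
- the geometric series formula: the term-to-term ratio changes with the index, so the geometric formula cannot close it.
- the binomial theorem: yes — fits the structure here.


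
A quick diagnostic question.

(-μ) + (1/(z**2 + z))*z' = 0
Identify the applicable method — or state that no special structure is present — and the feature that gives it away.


Technique: separation of variables — solved for the derivative, the right side factors as μ times z**2 + z — all μ-dependence separates from all z-dependence. A Bernoulli substitution applies to this equation as given; separation takes the same equation in its displayed form.


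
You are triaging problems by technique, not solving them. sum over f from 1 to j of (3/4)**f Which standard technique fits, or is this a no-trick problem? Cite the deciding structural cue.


Diagnosis: the geometric series formula — check a ratio of consecutive terms: it is 3/4, independent of the index, so the geometric formula closes the sum.


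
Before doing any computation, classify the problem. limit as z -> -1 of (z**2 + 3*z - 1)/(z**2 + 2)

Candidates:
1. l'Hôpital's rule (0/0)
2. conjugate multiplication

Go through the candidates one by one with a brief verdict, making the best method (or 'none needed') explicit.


Verdict: no special technique — the function is continuous at -1; evaluation is itself the limit, no machinery required.
- l'Hôpital's rule (0/0): substituting the point gives a finite value outright — there is no indeterminate clash to repair.
- conjugate multiplication — rationalization has no target — no divergent radical difference appears.


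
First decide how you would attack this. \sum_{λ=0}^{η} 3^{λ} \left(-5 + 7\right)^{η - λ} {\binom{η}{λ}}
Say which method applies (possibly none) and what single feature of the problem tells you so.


Method: the binomial theorem — binomial coefficients against complementary powers of 3 and (-5 + 7): recognize the binomial expansion and resum.


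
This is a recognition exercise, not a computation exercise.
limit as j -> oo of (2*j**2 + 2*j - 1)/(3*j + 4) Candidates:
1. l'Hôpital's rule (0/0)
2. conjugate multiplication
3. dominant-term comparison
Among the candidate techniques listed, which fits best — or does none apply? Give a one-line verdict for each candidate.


Diagnosis: dominant-term comparison — divide by the highest power of j present: lower-order terms vanish and the dominant ratio remains.
- l'Hôpital's rule (0/0) — viewed as a single quotient this runs to ∞/∞, not the 0/0 clash this candidate addresses; an at-infinity variant of the rule would resolve it, but comparing leading growth reads the answer without differentiating.
- conjugate multiplication — the conjugate move applies to radical differences, which this is not.
- dominant-term comparison — applies; the problem has the shape this method handles.


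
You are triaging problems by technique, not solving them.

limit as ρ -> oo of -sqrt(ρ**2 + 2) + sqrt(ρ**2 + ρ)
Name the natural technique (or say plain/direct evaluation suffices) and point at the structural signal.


Technique: conjugate multiplication — an infinity-minus-infinity difference with a surviving radical — multiply by the conjugate to cancel the divergence.


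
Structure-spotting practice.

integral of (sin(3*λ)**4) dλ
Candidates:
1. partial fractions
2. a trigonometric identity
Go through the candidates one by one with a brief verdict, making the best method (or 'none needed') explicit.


Best approach: a trigonometric identity — reduce sin(3*λ)**4 with the power-reduction formula and the integral becomes first-degree trigonometry.
- partial fractions — there is no rational-function structure to decompose.
- a trigonometric identity — yes, a natural case for it.


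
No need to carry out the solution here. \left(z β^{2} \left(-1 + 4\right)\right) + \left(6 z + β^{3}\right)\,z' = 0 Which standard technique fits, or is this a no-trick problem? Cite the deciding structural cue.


Method: the exact-equation method — because the two cross partials coincide, the form is conservative as written — recover its potential in (β, z).


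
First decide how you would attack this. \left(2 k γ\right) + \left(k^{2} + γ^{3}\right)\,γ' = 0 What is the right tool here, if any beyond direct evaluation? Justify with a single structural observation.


Method: the exact-equation method — the cross partial derivatives of 2 k γ and k^{2} + γ^{3} agree, so the left side is the total differential of one potential in k and γ.


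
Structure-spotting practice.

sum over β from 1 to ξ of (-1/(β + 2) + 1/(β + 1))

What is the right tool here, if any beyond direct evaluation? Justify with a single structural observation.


Technique: telescoping — difference-of-shifts structure (each term adds 1/(β + 1), then subtracts its one-index-advanced value, which the following term adds back) leaves only the first and last pieces standing.


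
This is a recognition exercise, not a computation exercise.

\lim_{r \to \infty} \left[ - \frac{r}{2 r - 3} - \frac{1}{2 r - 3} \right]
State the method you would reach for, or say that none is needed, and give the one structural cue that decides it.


Technique: dominant-term comparison — as r grows, only the highest-degree terms matter — compare leading terms and read the limit off. l'Hôpital's at-infinity variant applies to the expression viewed as a single quotient; the leading-term comparison is the direct route.


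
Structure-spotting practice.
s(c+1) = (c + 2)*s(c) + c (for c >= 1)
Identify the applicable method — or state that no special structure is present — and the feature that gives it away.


Best approach: a summation factor — normalize by the running product of c + 2: the left side becomes a difference, and differences sum.


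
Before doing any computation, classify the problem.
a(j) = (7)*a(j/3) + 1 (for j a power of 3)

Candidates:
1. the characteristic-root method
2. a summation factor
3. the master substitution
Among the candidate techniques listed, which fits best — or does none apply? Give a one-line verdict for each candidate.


Verdict: the master substitution — the argument shrinks by the factor 3, so measure the index on a logarithmic scale and the recursion becomes a shift.
- the characteristic-root method — the recursion divides its index rather than shifting it — outside the constant-shift family the root method covers.
- a summation factor — a divided-index call is outside the fixed-shift first-order family a summation factor normalizes.
- the master substitution: yes — fits the structure here.


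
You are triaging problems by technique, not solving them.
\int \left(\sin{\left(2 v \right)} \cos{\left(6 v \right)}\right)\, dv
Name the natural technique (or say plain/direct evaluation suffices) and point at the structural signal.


Diagnosis: a trigonometric identity — cross-frequency products like \sin{\left(2 v \right)} \cos{\left(6 v \right)} are the textbook product-to-sum case — the identity converts them to directly integrable sinusoids.


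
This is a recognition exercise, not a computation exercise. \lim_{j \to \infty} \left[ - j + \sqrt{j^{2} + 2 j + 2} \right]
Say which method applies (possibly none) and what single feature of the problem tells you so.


Best approach: conjugate multiplication — an infinity-minus-infinity difference with a surviving radical — multiply by the conjugate to cancel the divergence.


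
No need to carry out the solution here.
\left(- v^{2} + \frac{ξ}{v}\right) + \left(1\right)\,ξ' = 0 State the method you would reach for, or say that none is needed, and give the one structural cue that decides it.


Technique: a linear integrating factor — the unknown enters only to the first power against a nonzero forcing term — the integrating-factor template applies directly.


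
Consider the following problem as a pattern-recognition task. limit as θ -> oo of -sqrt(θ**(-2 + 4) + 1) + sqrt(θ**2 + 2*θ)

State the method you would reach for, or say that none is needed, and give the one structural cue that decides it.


Verdict: conjugate multiplication — both pieces blow up but their difference is finite; the conjugate trick rationalizes sqrt(θ**2 + 2*θ) - sqrt(θ**(-2 + 4) + 1).


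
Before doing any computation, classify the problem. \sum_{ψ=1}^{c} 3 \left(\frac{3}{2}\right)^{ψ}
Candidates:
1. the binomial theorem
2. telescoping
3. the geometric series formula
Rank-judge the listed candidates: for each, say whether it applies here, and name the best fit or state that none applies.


Diagnosis: the geometric series formula — the ratio of consecutive terms is the constant \frac{3}{2}, independent of the index — a geometric sum.
- the binomial theorem: the summand does not match any term pattern of an expanded binomial power.
- telescoping — neither a shifted-difference shape nor integer-spaced poles are present.
- the geometric series formula — yes, a natural case for it.


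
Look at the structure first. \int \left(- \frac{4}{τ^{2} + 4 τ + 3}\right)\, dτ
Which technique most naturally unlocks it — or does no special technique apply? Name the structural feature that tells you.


Best approach: partial fractions — the bottom, τ^{2} + 4 τ + 3, comes apart into simple factors, and a proper rational function over split factors decomposes.


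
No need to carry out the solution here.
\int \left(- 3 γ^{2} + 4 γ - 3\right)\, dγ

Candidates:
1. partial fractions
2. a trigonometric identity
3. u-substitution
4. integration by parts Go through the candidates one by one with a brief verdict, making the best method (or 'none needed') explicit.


Diagnosis: no special technique — nothing composite, nothing rational, nothing trigonometric — each constant-multiple power of γ integrates by the power rule alone.
- partial fractions — the expression is not a ratio of polynomials that decomposes further.
- a trigonometric identity — with no trigonometric functions present, identity rewriting has no target.
- u-substitution: any workable substitution here is cosmetic — the integrand is already in directly integrable form.
- integration by parts: parts would only shuffle a directly integrable integrand.


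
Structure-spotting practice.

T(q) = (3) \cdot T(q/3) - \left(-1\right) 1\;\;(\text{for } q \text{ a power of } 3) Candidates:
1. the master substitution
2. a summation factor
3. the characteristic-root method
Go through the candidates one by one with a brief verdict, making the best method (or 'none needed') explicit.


Method: the master substitution — the argument shrinks by the factor 3, so measure the index on a logarithmic scale and the recursion becomes a shift.
- the master substitution — a fit — the right tool for this form.
- a summation factor: the recursion divides its index rather than shifting it — there is no previous-term chain for a summation factor to telescope.
- the characteristic-root method: the recursion divides its index rather than shifting it — outside the constant-shift family the root method covers.


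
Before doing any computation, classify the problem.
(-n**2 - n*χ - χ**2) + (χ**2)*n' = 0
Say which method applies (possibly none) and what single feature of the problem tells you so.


Technique: the homogeneous substitution — the slope's numerator and denominator have matching total degree, so it depends only on n/χ and the ratio substitution collapses it.


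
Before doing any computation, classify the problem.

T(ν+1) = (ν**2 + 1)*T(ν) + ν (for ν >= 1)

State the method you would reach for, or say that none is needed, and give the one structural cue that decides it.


Verdict: a summation factor — one-term recursion with variable weight ν**2 + 1 is solved by product normalization, not by root-finding.


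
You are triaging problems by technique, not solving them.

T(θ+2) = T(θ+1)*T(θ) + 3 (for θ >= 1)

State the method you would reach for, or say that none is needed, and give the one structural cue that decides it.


Technique: no special technique — no ansatz, no master substitution, no summation factor survives the nonlinearity here.


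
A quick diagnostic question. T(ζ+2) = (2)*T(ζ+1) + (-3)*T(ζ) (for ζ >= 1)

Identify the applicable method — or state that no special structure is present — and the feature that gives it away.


Technique: the characteristic-root method — the recurrence treats every index alike (constant coefficients, no forcing) — precisely the regime where r^ζ trials close it.


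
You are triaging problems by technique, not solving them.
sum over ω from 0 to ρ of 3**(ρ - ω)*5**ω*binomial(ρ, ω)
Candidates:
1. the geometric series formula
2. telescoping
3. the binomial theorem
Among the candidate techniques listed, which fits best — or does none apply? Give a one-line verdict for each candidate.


Verdict: the binomial theorem — the binomial coefficients weight matched powers of 5 and 3, which is exactly the expansion of a binomial power.
- the geometric series formula: the term-to-term ratio changes with the index, so the geometric formula cannot close it.
- telescoping — the summand is not presented as a shifted difference — a telescoping rewrite may exist, but the displayed structure does not offer one.
- the binomial theorem — a fit — the right tool for this form.


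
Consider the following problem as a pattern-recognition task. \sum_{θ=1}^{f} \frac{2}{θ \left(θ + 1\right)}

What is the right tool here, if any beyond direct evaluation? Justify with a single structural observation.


Technique: telescoping — \frac{2}{θ \left(θ + 1\right)} is a collapsed telescope: expand it into simple fractions to see the cancellation.


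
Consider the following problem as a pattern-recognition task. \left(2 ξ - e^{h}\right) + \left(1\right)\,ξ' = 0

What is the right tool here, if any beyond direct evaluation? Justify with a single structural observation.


Best approach: a linear integrating factor — the unknown enters only to the first power against a nonzero forcing term — the integrating-factor template applies directly.


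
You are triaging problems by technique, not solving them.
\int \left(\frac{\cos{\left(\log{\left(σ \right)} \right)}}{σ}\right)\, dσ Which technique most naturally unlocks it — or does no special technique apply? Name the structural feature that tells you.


Method: u-substitution — collected, the integrand has one factor that is, up to a constant, the derivative of an inner expression the rest depends on — substitute for that inner expression.


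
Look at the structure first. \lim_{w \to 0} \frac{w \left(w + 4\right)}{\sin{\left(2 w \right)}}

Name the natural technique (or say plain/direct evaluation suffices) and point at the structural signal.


Technique: l'Hôpital's rule (0/0) — plug in 0: top and bottom both hit zero, so differentiate each and retry. Expanding numerator and denominator to first order gives the same value — the rule automates exactly that.


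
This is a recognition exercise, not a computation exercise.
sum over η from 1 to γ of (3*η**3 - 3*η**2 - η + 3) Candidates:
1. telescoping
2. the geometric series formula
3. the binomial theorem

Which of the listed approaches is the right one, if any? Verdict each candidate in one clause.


Method: no special technique — recognize the absence of structure: constant-multiple powers of η summed plainly, no special method required.
- telescoping: computed from the summand as displayed, the partial sums build up without the pairwise collapse telescoping exploits.
- the geometric series formula: consecutive terms are not related by a fixed multiplier.
- the binomial theorem: the terms do not reassemble into a binomial power.


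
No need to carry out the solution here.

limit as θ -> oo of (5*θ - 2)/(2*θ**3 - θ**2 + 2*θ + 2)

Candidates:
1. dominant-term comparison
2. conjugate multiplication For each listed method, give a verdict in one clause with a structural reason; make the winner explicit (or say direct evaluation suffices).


Best approach: dominant-term comparison — growth-rate triage: the leading powers of θ decide the limit, everything else is noise.
- dominant-term comparison: yes, a natural case for it.
- conjugate multiplication: no difference of divergent radicals appears, so rationalizing has nothing to cancel.


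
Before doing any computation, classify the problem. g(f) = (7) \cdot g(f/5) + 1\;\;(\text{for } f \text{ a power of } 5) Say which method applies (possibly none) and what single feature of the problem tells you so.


Method: the master substitution — treat m = log base 5 of f as the new clock: one recursion step advances m by one while f scales by 5.


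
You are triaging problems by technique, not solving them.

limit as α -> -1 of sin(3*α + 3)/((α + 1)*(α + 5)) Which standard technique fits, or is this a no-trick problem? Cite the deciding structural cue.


Method: l'Hôpital's rule (0/0) — the 0/0 form at -1 is the signature situation for l'Hôpital's rule. Expanding numerator and denominator to first order gives the same value — the rule automates exactly that.


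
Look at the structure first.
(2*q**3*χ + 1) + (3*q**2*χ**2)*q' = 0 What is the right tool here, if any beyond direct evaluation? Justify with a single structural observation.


Verdict: the exact-equation method — this form is already the differential of something: the matching mixed partials of 2*q**3*χ + 1 and 3*q**2*χ**2 prove it.


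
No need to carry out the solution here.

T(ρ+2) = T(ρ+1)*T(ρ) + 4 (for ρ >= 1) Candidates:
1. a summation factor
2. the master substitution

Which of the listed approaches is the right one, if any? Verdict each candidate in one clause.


Best approach: no special technique — the update rule curves (it is not linear in the unknown sequence), so no superposition-based closed form attaches — iterate or study it directly.
- a summation factor: no summation factor applies — the rule is not linear in the sequence values.
- the master substitution — with no divided-index recursive call, reindexing by powers of a base buys nothing.


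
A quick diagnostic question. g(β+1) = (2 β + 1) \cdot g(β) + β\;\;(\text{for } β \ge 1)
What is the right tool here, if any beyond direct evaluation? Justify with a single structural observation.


Diagnosis: a summation factor — first-order linear but the coefficient 2 β + 1 moves with the index — divide by the cumulative product and telescope.


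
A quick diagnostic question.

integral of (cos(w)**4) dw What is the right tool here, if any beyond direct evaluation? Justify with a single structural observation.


Technique: a trigonometric identity — cos(w)**4 is an even power — the power-reduction identity rewrites it into first-degree cosines.


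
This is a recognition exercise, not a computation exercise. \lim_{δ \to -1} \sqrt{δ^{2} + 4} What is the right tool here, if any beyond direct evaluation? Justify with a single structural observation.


Technique: no special technique — no denominator vanishes and nothing blows up at -1: direct substitution is the whole computation.


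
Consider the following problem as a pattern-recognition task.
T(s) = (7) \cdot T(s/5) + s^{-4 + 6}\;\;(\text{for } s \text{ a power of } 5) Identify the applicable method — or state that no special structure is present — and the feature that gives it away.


Method: the master substitution — treat m = log base 5 of s as the new clock: one recursion step advances m by one while s scales by 5.


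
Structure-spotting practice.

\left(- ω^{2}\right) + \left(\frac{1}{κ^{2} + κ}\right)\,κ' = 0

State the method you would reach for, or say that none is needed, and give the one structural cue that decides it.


Best approach: separation of variables — a product of single-variable factors, ω^{2} and κ^{2} + κ — the textbook separable form. This doubles as a Bernoulli equation in the unknown as written; dividing and integrating works on it directly.


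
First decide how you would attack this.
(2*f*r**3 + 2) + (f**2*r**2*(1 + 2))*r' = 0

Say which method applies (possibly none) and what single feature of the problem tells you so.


Verdict: the exact-equation method — equality of cross partials is the green light — assemble the potential function term by term.


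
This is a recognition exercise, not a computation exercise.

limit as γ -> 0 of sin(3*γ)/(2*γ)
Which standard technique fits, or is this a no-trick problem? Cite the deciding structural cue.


Best approach: l'Hôpital's rule (0/0) — both numerator and denominator vanish at 0: the genuine 0/0 indeterminate that l'Hôpital exists for. A local series expansion at the point resolves it as well; the rule is the packaged version of that step.


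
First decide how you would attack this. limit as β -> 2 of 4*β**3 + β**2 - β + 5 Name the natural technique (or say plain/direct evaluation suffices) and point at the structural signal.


Best approach: no special technique — no zero denominators, no indeterminate clash at 2 — substitute and read off the value.


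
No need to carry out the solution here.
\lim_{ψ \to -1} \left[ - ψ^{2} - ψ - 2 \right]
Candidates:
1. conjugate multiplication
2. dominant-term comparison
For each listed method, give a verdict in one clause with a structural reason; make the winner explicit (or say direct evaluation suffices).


Verdict: no special technique — no vanishing denominator and no indeterminate clash at the point — evaluation is immediate.
- conjugate multiplication — no difference of divergent radicals appears, so rationalizing has nothing to cancel.
- dominant-term comparison — leading-power comparison does not apply to this form.


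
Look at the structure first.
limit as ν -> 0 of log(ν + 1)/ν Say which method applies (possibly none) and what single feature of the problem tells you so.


Method: l'Hôpital's rule (0/0) — plug in 0: top and bottom both hit zero, so differentiate each and retry. A local series expansion at the point resolves it as well; the rule is the packaged version of that step.


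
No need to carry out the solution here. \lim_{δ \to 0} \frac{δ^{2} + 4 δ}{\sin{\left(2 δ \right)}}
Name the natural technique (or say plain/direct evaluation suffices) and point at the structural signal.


Diagnosis: l'Hôpital's rule (0/0) — the 0/0 form at 0 is the signature situation for l'Hôpital's rule. Expanding numerator and denominator to first order gives the same value — the rule automates exactly that.


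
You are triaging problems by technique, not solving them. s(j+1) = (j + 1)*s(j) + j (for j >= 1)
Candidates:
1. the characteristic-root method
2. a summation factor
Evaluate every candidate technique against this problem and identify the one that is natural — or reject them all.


Technique: a summation factor — because the multiplier j + 1 is index-dependent, divide through by its running product and sum the resulting differences.
- the characteristic-root method — an index-dependent weight blocks the pure exponential ansatz.
- a summation factor — a fit — the right tool for this form.
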